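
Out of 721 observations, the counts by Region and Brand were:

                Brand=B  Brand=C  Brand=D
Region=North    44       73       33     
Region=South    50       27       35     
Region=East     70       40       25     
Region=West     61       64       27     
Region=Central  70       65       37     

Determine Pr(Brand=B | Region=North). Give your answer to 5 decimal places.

0.29333

Total with Region=North: 44 + 73 + 33 = 150.
P(Brand=B | Region=North) = 44/150 = 0.29333.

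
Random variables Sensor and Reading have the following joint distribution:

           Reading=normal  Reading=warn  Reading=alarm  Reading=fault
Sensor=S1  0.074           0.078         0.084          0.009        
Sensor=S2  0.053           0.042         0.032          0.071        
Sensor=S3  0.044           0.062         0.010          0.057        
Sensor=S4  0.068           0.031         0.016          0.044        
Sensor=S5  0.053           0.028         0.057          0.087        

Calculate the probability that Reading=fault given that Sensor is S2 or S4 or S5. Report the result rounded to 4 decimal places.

P(Sensor=S2) = 0.053 + 0.042 + 0.032 + 0.071 = 0.198.
P(Sensor=S4) = 0.068 + 0.031 + 0.016 + 0.044 = 0.159.
P(Sensor=S5) = 0.053 + 0.028 + 0.057 + 0.087 = 0.225.
P(Sensor ∈ {S2, S4, S5}) = 0.198 + 0.159 + 0.225 = 0.582; P(Reading=fault, Sensor ∈ {S2, S4, S5}) = 0.071 + 0.044 + 0.087 = 0.202.
P(Reading=fault | Sensor ∈ {S2, S4, S5}) = 0.202/0.582 = 0.3471.

0.3471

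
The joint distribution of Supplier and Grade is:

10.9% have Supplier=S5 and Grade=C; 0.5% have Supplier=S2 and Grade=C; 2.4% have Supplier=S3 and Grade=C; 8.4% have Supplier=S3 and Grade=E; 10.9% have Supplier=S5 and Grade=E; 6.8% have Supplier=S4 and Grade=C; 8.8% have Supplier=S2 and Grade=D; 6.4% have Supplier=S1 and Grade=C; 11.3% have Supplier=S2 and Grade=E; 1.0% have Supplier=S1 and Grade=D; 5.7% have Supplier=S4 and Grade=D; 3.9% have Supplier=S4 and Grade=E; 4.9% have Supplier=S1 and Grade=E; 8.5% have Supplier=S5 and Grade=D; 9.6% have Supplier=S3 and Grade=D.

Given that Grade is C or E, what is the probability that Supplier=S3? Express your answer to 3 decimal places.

P(Grade=C) = 0.064 + 0.005 + 0.024 + 0.068 + 0.109 = 0.270.
P(Grade=E) = 0.049 + 0.113 + 0.084 + 0.039 + 0.109 = 0.394.
P(Grade ∈ {C, E}) = 0.270 + 0.394 = 0.664; P(Supplier=S3, Grade ∈ {C, E}) = 0.024 + 0.084 = 0.108.
P(Supplier=S3 | Grade ∈ {C, E}) = 0.108/0.664 = 0.163.

0.163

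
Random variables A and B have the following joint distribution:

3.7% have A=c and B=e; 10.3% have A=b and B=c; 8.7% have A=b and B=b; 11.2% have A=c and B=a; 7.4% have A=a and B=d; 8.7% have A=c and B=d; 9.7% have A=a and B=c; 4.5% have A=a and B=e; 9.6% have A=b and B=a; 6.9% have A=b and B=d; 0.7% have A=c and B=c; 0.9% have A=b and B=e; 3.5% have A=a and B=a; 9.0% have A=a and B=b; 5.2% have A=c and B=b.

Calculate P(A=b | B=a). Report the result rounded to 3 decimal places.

P(B=a) = 0.035 + 0.096 + 0.112 = 0.243.
P(A=b | B=a) = 0.096/0.243 = 0.395.

0.395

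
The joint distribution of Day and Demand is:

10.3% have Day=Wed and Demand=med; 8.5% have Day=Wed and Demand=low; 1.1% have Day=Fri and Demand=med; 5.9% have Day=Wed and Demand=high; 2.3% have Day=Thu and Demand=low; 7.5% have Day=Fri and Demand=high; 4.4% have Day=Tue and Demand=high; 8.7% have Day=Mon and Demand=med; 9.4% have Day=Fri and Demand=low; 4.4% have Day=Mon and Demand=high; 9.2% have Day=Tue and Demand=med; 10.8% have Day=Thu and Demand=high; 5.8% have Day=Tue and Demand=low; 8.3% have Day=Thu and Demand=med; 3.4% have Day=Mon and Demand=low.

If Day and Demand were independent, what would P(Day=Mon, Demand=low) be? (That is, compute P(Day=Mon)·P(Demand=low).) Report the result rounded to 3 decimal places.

P(Day=Mon) = 0.034 + 0.087 + 0.044 = 0.165.
P(Demand=low) = 0.034 + 0.058 + 0.085 + 0.023 + 0.094 = 0.294.
Product: 0.165 × 0.294 = 0.049.

0.049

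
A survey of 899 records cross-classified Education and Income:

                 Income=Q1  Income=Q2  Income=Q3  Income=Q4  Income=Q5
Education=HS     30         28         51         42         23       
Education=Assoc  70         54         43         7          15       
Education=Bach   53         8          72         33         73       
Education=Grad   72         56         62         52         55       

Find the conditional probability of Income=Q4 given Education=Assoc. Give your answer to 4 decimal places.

Total with Education=Assoc: 70 + 54 + 43 + 7 + 15 = 189.
P(Income=Q4 | Education=Assoc) = 7/189 = 0.0370.

0.0370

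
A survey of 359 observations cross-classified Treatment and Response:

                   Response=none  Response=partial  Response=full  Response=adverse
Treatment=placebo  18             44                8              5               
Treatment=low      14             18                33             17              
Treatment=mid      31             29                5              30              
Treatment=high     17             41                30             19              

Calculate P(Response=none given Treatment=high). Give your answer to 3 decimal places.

Total with Treatment=high: 17 + 41 + 30 + 19 = 107.
P(Response=none | Treatment=high) = 17/107 = 0.159.

0.159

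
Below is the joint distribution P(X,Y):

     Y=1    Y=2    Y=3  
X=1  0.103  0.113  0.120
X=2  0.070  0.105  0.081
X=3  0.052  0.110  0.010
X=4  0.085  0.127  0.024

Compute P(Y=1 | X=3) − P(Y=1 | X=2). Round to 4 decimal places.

P(X=3) = 0.052 + 0.110 + 0.010 = 0.172; P(Y=1 | X=3) = 0.052/0.172 = 0.30233.
P(X=2) = 0.070 + 0.105 + 0.081 = 0.256; P(Y=1 | X=2) = 0.070/0.256 = 0.27344.
Difference = 0.0289.

0.0289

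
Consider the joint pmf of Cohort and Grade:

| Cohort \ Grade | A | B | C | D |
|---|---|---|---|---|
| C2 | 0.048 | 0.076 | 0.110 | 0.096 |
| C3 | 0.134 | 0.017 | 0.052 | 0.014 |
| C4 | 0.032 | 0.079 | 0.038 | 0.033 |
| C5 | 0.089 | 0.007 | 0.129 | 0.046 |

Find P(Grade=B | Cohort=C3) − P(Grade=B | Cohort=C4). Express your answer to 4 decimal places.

P(Cohort=C3) = 0.134 + 0.017 + 0.052 + 0.014 = 0.217; P(Grade=B | Cohort=C3) = 0.017/0.217 = 0.07834.
P(Cohort=C4) = 0.032 + 0.079 + 0.038 + 0.033 = 0.182; P(Grade=B | Cohort=C4) = 0.079/0.182 = 0.43407.
Difference = -0.3557.

-0.3557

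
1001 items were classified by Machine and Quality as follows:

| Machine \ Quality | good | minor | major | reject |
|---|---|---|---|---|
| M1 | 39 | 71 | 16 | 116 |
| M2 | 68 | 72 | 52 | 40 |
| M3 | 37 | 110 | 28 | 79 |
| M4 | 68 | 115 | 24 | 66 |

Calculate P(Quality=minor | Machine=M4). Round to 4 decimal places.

Total with Machine=M4: 68 + 115 + 24 + 66 = 273.
P(Quality=minor | Machine=M4) = 115/273 = 0.4212.

0.4212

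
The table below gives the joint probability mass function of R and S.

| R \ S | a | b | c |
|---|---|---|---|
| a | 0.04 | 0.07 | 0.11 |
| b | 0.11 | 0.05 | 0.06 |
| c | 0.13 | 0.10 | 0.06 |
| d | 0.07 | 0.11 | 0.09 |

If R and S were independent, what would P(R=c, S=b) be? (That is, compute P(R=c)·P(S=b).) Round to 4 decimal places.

0.0957

P(R=c) = 0.13 + 0.10 + 0.06 = 0.29.
P(S=b) = 0.07 + 0.05 + 0.10 + 0.11 = 0.33.
Product: 0.29 × 0.33 = 0.0957.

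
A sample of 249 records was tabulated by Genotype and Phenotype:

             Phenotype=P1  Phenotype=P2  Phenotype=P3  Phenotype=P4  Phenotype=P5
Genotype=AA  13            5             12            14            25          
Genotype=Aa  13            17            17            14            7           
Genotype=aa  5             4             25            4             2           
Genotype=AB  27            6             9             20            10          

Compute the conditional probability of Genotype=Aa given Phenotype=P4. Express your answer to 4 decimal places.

0.2692

Total with Phenotype=P4: 14 + 14 + 4 + 20 = 52.
P(Genotype=Aa | Phenotype=P4) = 14/52 = 0.2692.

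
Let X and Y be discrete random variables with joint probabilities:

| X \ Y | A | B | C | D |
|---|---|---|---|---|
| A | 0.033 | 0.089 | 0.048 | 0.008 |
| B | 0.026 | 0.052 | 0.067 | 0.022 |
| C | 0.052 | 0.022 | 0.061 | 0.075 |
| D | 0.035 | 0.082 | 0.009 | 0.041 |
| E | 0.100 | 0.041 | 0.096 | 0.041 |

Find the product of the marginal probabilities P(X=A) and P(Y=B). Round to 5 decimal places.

P(X=A) = 0.033 + 0.089 + 0.048 + 0.008 = 0.178.
P(Y=B) = 0.089 + 0.052 + 0.022 + 0.082 + 0.041 = 0.286.
Product: 0.178 × 0.286 = 0.05091.

0.05091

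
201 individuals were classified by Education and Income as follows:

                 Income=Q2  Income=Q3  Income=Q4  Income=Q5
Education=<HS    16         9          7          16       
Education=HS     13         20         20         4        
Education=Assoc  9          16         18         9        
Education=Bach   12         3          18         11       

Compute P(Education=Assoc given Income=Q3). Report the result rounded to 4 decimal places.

Total with Income=Q3: 9 + 20 + 16 + 3 = 48.
P(Education=Assoc | Income=Q3) = 16/48 = 0.3333.

0.3333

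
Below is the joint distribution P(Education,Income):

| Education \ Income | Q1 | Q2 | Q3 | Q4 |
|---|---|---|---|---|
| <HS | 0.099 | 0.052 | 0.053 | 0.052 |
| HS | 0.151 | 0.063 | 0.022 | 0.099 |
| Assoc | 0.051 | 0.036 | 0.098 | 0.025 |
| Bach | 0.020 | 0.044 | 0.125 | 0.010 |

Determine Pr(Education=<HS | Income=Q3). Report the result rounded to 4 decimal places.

P(Income=Q3) = 0.053 + 0.022 + 0.098 + 0.125 = 0.298.
P(Education=<HS | Income=Q3) = 0.053/0.298 = 0.1779.

0.1779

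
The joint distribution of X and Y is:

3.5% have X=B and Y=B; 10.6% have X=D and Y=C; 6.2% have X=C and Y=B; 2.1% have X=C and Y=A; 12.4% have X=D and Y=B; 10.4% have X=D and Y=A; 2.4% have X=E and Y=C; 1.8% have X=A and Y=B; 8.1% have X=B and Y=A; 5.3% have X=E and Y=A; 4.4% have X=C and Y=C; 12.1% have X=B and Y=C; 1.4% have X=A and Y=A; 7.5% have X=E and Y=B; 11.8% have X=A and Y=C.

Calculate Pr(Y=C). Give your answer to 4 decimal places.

P(Y=C) = 0.118 + 0.121 + 0.044 + 0.106 + 0.024 = 0.413.

0.4130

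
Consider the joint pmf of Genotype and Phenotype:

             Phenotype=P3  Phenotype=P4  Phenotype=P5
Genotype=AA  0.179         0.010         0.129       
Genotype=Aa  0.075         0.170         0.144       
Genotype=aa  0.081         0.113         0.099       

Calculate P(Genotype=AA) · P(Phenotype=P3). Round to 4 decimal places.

0.1065

P(Genotype=AA) = 0.179 + 0.010 + 0.129 = 0.318.
P(Phenotype=P3) = 0.179 + 0.075 + 0.081 = 0.335.
Product: 0.318 × 0.335 = 0.1065.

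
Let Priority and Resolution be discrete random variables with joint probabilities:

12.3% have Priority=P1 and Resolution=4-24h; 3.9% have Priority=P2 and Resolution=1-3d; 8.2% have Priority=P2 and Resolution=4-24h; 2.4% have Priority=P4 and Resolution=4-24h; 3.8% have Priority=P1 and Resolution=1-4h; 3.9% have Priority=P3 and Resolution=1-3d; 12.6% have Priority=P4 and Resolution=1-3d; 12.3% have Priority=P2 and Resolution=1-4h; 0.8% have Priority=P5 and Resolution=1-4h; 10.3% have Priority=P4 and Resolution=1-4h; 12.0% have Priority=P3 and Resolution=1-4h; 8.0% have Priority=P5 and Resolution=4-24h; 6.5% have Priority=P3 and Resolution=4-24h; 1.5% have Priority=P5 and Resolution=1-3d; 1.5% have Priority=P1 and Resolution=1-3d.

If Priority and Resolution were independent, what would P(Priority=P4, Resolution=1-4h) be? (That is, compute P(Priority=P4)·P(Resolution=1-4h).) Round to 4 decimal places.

0.0992

P(Priority=P4) = 0.103 + 0.024 + 0.126 = 0.253.
P(Resolution=1-4h) = 0.038 + 0.123 + 0.120 + 0.103 + 0.008 = 0.392.
Product: 0.253 × 0.392 = 0.0992.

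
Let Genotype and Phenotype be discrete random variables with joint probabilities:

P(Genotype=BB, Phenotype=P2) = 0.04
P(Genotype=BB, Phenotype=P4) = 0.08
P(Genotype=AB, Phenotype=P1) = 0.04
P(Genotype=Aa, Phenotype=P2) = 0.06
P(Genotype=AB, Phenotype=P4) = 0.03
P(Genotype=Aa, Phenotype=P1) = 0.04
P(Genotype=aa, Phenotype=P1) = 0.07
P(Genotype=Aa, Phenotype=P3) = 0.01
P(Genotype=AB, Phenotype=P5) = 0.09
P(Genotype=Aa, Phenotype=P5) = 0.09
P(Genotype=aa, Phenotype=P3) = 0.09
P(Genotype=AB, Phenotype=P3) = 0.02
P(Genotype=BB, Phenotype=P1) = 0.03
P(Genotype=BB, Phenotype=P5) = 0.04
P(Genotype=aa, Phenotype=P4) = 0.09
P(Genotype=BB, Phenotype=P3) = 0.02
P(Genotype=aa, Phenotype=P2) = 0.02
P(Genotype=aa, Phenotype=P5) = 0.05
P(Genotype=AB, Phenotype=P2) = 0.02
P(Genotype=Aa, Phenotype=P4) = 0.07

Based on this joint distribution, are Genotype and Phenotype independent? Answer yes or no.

P(Genotype=aa) = 0.32 and P(Phenotype=P3) = 0.14, so their product is 0.0448, but P(Genotype=aa, Phenotype=P3) = 0.09. Since these differ, Genotype and Phenotype are not independent.

no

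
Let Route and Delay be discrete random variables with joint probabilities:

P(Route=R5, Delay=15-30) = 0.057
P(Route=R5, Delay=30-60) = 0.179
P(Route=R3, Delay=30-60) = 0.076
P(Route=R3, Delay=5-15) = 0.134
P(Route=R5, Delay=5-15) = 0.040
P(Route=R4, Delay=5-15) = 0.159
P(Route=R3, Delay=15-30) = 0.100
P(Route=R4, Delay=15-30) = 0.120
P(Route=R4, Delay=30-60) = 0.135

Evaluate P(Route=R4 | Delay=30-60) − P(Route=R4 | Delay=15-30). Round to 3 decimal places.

P(Delay=30-60) = 0.076 + 0.135 + 0.179 = 0.390; P(Route=R4 | Delay=30-60) = 0.135/0.390 = 0.3462.
P(Delay=15-30) = 0.100 + 0.120 + 0.057 = 0.277; P(Route=R4 | Delay=15-30) = 0.120/0.277 = 0.4332.
Difference = -0.087.

-0.087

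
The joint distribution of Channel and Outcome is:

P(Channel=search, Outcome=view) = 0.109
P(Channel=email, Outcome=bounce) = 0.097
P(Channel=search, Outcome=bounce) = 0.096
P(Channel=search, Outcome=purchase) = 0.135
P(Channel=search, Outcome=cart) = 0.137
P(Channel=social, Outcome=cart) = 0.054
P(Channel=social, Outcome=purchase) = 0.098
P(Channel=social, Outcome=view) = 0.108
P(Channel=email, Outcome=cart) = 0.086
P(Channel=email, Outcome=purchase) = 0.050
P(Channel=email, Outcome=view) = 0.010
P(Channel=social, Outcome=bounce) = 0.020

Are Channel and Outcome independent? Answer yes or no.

no

P(Channel=email) = 0.243 and P(Outcome=bounce) = 0.213, so their product is 0.05176, but P(Channel=email, Outcome=bounce) = 0.097. Since these differ, Channel and Outcome are not independent.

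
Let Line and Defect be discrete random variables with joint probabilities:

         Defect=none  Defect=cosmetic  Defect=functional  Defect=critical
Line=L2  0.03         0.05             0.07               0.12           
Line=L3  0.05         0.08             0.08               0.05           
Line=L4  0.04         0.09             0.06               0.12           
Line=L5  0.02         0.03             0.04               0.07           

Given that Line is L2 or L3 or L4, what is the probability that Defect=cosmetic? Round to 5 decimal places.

0.26190

P(Line=L2) = 0.03 + 0.05 + 0.07 + 0.12 = 0.27.
P(Line=L3) = 0.05 + 0.08 + 0.08 + 0.05 = 0.26.
P(Line=L4) = 0.04 + 0.09 + 0.06 + 0.12 = 0.31.
P(Line ∈ {L2, L3, L4}) = 0.27 + 0.26 + 0.31 = 0.84; P(Defect=cosmetic, Line ∈ {L2, L3, L4}) = 0.05 + 0.08 + 0.09 = 0.22.
P(Defect=cosmetic | Line ∈ {L2, L3, L4}) = 0.22/0.84 = 0.26190.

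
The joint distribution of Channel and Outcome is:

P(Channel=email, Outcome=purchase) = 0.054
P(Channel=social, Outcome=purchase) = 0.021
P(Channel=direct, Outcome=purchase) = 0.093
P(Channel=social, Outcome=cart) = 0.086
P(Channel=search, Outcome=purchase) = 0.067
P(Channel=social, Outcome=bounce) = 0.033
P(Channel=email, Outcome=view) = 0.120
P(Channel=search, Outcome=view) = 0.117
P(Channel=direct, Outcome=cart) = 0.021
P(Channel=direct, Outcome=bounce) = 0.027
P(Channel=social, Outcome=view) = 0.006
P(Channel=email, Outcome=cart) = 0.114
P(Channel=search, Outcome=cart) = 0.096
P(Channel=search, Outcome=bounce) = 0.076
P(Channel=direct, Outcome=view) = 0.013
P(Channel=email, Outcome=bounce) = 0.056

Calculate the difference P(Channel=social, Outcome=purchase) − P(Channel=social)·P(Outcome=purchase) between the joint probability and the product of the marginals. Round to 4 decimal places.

-0.0133

P(Channel=social) = 0.033 + 0.006 + 0.086 + 0.021 = 0.146.
P(Outcome=purchase) = 0.054 + 0.067 + 0.021 + 0.093 = 0.235.
P(Channel=social, Outcome=purchase) − P(Channel=social)P(Outcome=purchase) = 0.021 − 0.146×0.235 = -0.0133.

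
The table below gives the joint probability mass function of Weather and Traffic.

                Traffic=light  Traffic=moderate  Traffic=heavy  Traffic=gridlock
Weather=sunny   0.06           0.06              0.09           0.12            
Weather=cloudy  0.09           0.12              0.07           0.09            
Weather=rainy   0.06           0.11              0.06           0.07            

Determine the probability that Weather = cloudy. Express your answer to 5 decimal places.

0.37000

P(Weather=cloudy) = 0.09 + 0.12 + 0.07 + 0.09 = 0.37.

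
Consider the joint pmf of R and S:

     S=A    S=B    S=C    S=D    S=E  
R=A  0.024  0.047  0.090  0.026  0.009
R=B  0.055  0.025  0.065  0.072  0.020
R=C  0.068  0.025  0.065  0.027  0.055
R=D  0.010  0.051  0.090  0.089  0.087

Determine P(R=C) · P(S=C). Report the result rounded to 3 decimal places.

0.074

P(R=C) = 0.068 + 0.025 + 0.065 + 0.027 + 0.055 = 0.240.
P(S=C) = 0.090 + 0.065 + 0.065 + 0.090 = 0.310.
Product: 0.240 × 0.310 = 0.074.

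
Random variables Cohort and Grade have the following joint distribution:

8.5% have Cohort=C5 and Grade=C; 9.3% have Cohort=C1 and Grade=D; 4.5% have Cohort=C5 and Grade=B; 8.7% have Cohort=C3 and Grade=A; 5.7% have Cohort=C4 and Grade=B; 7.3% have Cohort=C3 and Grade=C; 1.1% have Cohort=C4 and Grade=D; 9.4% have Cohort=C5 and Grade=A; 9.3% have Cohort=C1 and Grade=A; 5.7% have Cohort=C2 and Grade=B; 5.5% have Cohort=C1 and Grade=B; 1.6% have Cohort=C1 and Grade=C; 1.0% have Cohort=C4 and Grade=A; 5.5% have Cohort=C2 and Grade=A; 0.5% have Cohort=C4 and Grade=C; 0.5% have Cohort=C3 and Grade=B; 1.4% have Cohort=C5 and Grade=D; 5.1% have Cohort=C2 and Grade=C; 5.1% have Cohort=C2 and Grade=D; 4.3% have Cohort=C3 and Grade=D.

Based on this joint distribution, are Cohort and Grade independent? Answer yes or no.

P(Cohort=C1) = 0.257 and P(Grade=C) = 0.230, so their product is 0.05911, but P(Cohort=C1, Grade=C) = 0.016. Since these differ, Cohort and Grade are not independent.

no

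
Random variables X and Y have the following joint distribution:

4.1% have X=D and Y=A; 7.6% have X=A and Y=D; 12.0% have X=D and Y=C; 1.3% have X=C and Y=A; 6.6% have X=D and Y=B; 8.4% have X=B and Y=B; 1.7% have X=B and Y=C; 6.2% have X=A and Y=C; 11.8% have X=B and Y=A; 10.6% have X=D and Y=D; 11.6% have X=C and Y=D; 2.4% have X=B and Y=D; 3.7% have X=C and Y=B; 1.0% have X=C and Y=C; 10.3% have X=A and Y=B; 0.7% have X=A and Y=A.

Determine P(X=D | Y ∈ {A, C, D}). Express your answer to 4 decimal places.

0.3761

P(Y=A) = 0.007 + 0.118 + 0.013 + 0.041 = 0.179.
P(Y=C) = 0.062 + 0.017 + 0.010 + 0.120 = 0.209.
P(Y=D) = 0.076 + 0.024 + 0.116 + 0.106 = 0.322.
P(Y ∈ {A, C, D}) = 0.179 + 0.209 + 0.322 = 0.710; P(X=D, Y ∈ {A, C, D}) = 0.041 + 0.120 + 0.106 = 0.267.
P(X=D | Y ∈ {A, C, D}) = 0.267/0.710 = 0.3761.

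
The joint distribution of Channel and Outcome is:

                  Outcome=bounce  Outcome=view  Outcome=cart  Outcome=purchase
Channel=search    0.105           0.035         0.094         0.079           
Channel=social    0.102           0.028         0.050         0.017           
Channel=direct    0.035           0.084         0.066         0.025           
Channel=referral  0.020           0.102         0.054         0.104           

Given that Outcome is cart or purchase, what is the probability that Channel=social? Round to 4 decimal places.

0.1370

P(Outcome=cart) = 0.094 + 0.050 + 0.066 + 0.054 = 0.264.
P(Outcome=purchase) = 0.079 + 0.017 + 0.025 + 0.104 = 0.225.
P(Outcome ∈ {cart, purchase}) = 0.264 + 0.225 = 0.489; P(Channel=social, Outcome ∈ {cart, purchase}) = 0.050 + 0.017 = 0.067.
P(Channel=social | Outcome ∈ {cart, purchase}) = 0.067/0.489 = 0.1370.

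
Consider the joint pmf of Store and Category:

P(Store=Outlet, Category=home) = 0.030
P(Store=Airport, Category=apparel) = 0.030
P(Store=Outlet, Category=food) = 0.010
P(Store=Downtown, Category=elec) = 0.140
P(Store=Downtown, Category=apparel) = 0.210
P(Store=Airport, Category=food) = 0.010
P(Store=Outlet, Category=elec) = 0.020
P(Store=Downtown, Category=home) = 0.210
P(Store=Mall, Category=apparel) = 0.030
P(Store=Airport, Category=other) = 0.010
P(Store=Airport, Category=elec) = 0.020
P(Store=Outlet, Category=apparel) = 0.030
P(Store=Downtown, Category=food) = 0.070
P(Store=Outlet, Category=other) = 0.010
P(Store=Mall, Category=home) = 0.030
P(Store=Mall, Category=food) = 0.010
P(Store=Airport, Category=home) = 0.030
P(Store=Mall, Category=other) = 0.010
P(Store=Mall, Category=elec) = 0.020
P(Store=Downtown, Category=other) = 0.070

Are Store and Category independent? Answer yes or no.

Every cell satisfies P(Store,Category) = P(Store)·P(Category). For instance P(Store=Downtown) = 0.700, P(Category=other) = 0.100, and 0.700×0.100 = 0.070 matches the joint entry. So Store and Category are independent.

yes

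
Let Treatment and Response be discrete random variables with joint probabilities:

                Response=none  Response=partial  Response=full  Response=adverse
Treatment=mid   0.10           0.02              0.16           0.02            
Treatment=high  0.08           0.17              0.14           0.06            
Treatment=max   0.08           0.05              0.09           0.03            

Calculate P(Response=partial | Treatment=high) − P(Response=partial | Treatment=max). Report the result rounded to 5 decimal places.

P(Treatment=high) = 0.08 + 0.17 + 0.14 + 0.06 = 0.45; P(Response=partial | Treatment=high) = 0.17/0.45 = 0.377778.
P(Treatment=max) = 0.08 + 0.05 + 0.09 + 0.03 = 0.25; P(Response=partial | Treatment=max) = 0.05/0.25 = 0.200000.
Difference = 0.17778.

0.17778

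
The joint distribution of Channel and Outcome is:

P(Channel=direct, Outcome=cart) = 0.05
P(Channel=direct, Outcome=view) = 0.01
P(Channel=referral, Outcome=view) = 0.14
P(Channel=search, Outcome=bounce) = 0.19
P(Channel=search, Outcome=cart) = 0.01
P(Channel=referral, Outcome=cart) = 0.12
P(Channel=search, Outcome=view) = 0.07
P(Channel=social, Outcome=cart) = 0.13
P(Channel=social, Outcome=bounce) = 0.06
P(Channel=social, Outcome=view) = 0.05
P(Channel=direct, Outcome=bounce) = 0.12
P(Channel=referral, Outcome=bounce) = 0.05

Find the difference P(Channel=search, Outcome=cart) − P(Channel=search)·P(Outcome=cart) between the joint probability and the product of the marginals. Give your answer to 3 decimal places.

-0.074

P(Channel=search) = 0.19 + 0.07 + 0.01 = 0.27.
P(Outcome=cart) = 0.01 + 0.13 + 0.05 + 0.12 = 0.31.
P(Channel=search, Outcome=cart) − P(Channel=search)P(Outcome=cart) = 0.01 − 0.27×0.31 = -0.074.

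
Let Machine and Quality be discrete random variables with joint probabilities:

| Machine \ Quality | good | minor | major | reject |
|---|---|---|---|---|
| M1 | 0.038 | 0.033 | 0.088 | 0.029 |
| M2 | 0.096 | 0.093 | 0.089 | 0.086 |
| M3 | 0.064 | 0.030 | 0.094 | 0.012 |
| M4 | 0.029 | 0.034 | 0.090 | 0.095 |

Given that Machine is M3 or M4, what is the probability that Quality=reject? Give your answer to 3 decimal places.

0.239

P(Machine=M3) = 0.064 + 0.030 + 0.094 + 0.012 = 0.200.
P(Machine=M4) = 0.029 + 0.034 + 0.090 + 0.095 = 0.248.
P(Machine ∈ {M3, M4}) = 0.200 + 0.248 = 0.448; P(Quality=reject, Machine ∈ {M3, M4}) = 0.012 + 0.095 = 0.107.
P(Quality=reject | Machine ∈ {M3, M4}) = 0.107/0.448 = 0.239.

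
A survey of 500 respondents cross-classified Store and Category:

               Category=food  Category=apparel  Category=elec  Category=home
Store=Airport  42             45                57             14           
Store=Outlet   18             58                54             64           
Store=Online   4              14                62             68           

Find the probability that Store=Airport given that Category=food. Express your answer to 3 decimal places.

Total with Category=food: 42 + 18 + 4 = 64.
P(Store=Airport | Category=food) = 42/64 = 0.656.

0.656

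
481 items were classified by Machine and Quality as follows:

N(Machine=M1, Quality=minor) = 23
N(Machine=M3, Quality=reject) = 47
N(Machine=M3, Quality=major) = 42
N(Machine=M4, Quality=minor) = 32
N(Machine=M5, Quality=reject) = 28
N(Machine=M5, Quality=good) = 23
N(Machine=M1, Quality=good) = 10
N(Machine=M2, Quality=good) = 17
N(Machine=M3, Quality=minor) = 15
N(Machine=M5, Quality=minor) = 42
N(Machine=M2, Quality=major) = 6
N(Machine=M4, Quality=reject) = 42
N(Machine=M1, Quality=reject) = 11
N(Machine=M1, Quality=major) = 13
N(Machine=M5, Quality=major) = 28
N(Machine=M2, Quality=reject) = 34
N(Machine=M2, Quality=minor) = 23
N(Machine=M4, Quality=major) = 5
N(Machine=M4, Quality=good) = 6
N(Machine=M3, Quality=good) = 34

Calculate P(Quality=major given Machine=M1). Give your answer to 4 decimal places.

0.2281

Total with Machine=M1: 10 + 23 + 13 + 11 = 57.
P(Quality=major | Machine=M1) = 13/57 = 0.2281.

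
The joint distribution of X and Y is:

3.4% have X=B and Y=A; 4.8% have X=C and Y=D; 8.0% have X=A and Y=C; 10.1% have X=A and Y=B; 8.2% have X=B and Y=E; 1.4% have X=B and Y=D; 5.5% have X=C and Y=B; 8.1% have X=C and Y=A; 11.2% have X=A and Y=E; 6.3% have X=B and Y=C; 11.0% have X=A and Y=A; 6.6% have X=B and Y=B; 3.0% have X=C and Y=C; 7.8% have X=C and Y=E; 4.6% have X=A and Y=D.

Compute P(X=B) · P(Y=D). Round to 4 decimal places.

0.0280

P(X=B) = 0.034 + 0.066 + 0.063 + 0.014 + 0.082 = 0.259.
P(Y=D) = 0.046 + 0.014 + 0.048 = 0.108.
Product: 0.259 × 0.108 = 0.0280.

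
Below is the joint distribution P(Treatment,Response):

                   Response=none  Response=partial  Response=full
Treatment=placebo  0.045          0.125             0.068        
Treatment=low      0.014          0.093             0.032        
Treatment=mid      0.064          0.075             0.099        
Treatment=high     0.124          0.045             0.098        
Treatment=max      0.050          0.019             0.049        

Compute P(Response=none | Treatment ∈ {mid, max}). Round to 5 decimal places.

P(Treatment=mid) = 0.064 + 0.075 + 0.099 = 0.238.
P(Treatment=max) = 0.050 + 0.019 + 0.049 = 0.118.
P(Treatment ∈ {mid, max}) = 0.238 + 0.118 = 0.356; P(Response=none, Treatment ∈ {mid, max}) = 0.064 + 0.050 = 0.114.
P(Response=none | Treatment ∈ {mid, max}) = 0.114/0.356 = 0.32022.

0.32022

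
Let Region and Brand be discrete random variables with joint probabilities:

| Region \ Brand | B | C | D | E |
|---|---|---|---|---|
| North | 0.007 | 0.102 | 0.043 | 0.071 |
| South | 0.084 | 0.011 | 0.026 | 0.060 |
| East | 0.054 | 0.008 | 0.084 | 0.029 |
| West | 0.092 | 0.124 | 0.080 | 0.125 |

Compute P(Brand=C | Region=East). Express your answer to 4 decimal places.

0.0457

P(Region=East) = 0.054 + 0.008 + 0.084 + 0.029 = 0.175.
P(Brand=C | Region=East) = 0.008/0.175 = 0.0457.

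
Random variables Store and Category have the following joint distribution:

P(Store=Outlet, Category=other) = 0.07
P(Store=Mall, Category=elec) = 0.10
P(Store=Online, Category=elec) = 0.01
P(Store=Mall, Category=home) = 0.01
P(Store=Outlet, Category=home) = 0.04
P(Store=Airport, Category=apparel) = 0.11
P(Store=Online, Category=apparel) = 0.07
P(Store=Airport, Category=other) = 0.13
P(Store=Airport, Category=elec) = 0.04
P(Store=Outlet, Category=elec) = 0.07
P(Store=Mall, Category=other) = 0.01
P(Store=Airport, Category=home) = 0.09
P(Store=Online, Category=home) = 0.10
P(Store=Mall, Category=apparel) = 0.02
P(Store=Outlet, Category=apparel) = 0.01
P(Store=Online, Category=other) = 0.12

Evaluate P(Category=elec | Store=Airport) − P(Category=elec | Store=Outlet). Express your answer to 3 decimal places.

P(Store=Airport) = 0.11 + 0.04 + 0.09 + 0.13 = 0.37; P(Category=elec | Store=Airport) = 0.04/0.37 = 0.1081.
P(Store=Outlet) = 0.01 + 0.07 + 0.04 + 0.07 = 0.19; P(Category=elec | Store=Outlet) = 0.07/0.19 = 0.3684.
Difference = -0.260.

-0.260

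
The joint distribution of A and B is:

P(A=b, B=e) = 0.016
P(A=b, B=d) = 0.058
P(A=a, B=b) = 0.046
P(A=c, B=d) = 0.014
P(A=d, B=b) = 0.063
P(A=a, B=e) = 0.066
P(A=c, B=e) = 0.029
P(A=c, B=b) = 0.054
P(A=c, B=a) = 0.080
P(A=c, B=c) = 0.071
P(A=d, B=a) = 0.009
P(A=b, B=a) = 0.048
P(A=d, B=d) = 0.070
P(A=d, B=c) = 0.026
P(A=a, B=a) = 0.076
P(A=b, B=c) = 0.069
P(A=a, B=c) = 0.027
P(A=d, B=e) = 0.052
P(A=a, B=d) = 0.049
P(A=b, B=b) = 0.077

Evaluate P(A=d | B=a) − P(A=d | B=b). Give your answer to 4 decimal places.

P(B=a) = 0.076 + 0.048 + 0.080 + 0.009 = 0.213; P(A=d | B=a) = 0.009/0.213 = 0.04225.
P(B=b) = 0.046 + 0.077 + 0.054 + 0.063 = 0.240; P(A=d | B=b) = 0.063/0.240 = 0.26250.
Difference = -0.2202.

-0.2202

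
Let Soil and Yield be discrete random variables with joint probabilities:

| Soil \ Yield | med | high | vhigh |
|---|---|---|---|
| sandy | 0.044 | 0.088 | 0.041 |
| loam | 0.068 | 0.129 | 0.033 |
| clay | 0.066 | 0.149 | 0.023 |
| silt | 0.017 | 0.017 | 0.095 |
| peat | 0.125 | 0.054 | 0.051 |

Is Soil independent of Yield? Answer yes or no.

P(Soil=silt) = 0.129 and P(Yield=vhigh) = 0.243, so their product is 0.03135, but P(Soil=silt, Yield=vhigh) = 0.095. Since these differ, Soil and Yield are not independent.

no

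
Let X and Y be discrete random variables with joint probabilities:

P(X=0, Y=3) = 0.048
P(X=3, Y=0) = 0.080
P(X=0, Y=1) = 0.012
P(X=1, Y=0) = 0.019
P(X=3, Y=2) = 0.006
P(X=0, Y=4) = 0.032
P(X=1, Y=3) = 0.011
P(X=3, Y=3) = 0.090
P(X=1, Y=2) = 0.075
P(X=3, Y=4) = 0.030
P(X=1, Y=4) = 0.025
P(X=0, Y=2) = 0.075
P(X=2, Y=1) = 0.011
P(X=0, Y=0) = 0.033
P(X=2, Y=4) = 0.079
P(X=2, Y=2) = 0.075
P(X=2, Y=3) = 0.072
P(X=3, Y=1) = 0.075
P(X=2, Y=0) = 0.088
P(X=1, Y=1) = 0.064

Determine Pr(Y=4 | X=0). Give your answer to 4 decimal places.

P(X=0) = 0.033 + 0.012 + 0.075 + 0.048 + 0.032 = 0.200.
P(Y=4 | X=0) = 0.032/0.200 = 0.1600.

0.1600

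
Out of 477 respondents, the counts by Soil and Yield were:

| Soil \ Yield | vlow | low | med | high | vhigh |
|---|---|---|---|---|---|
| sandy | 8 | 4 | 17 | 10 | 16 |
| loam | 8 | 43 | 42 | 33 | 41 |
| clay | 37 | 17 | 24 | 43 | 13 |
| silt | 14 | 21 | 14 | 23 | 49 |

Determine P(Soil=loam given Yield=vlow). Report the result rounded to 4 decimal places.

Total with Yield=vlow: 8 + 8 + 37 + 14 = 67.
P(Soil=loam | Yield=vlow) = 8/67 = 0.1194.

0.1194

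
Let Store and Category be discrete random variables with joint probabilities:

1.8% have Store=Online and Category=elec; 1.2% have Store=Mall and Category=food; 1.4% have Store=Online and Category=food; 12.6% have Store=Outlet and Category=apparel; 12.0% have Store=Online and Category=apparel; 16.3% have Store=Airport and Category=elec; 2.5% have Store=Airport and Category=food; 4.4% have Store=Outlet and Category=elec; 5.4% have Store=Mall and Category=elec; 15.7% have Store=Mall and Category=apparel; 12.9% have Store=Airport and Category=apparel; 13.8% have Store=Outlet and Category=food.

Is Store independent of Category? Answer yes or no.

P(Store=Outlet) = 0.308 and P(Category=food) = 0.189, so their product is 0.05821, but P(Store=Outlet, Category=food) = 0.138. Since these differ, Store and Category are not independent.

no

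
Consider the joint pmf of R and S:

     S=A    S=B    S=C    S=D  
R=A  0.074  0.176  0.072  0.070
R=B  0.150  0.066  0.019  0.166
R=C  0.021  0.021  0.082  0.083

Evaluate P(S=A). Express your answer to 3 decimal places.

0.245

P(S=A) = 0.074 + 0.150 + 0.021 = 0.245.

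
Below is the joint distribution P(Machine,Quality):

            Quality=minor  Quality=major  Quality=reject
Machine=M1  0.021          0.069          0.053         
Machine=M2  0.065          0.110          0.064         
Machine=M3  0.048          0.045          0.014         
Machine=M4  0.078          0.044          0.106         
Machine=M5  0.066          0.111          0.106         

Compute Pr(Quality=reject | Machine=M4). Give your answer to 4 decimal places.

0.4649

P(Machine=M4) = 0.078 + 0.044 + 0.106 = 0.228.
P(Quality=reject | Machine=M4) = 0.106/0.228 = 0.4649.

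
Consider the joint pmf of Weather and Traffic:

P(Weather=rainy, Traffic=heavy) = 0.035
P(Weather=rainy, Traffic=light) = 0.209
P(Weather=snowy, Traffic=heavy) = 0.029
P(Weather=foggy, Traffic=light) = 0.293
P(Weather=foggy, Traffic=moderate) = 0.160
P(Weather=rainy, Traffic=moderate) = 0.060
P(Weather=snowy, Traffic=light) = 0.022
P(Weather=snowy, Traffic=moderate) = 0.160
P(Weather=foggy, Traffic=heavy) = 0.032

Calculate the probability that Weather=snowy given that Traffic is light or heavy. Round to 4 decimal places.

0.0823

P(Traffic=light) = 0.209 + 0.022 + 0.293 = 0.524.
P(Traffic=heavy) = 0.035 + 0.029 + 0.032 = 0.096.
P(Traffic ∈ {light, heavy}) = 0.524 + 0.096 = 0.620; P(Weather=snowy, Traffic ∈ {light, heavy}) = 0.022 + 0.029 = 0.051.
P(Weather=snowy | Traffic ∈ {light, heavy}) = 0.051/0.620 = 0.0823.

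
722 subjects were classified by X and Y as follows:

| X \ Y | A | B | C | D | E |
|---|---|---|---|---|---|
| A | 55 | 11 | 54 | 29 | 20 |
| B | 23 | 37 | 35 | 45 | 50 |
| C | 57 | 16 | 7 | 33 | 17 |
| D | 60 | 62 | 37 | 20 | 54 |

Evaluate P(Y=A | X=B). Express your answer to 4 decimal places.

0.1211

Total with X=B: 23 + 37 + 35 + 45 + 50 = 190.
P(Y=A | X=B) = 23/190 = 0.1211.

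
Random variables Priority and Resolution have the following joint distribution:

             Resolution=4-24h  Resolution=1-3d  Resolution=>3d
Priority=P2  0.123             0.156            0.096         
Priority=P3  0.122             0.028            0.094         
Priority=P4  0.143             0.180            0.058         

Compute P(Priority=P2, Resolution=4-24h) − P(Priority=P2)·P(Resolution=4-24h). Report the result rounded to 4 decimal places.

P(Priority=P2) = 0.123 + 0.156 + 0.096 = 0.375.
P(Resolution=4-24h) = 0.123 + 0.122 + 0.143 = 0.388.
P(Priority=P2, Resolution=4-24h) − P(Priority=P2)P(Resolution=4-24h) = 0.123 − 0.375×0.388 = -0.0225.

-0.0225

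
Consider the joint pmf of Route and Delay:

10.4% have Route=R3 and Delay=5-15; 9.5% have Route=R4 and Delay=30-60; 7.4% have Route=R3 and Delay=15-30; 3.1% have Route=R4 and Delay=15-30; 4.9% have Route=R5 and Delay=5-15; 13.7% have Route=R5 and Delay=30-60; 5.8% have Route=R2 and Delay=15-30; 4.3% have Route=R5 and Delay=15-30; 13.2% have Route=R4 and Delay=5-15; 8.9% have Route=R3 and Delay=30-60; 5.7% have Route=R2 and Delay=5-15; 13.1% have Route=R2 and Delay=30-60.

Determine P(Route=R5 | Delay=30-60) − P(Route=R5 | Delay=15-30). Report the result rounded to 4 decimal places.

0.0944

P(Delay=30-60) = 0.131 + 0.089 + 0.095 + 0.137 = 0.452; P(Route=R5 | Delay=30-60) = 0.137/0.452 = 0.30310.
P(Delay=15-30) = 0.058 + 0.074 + 0.031 + 0.043 = 0.206; P(Route=R5 | Delay=15-30) = 0.043/0.206 = 0.20874.
Difference = 0.0944.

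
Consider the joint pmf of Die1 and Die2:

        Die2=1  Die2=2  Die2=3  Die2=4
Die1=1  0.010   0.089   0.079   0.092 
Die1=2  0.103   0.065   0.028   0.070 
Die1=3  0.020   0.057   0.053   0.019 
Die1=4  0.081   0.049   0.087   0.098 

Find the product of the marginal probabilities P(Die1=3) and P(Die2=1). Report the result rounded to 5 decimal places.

P(Die1=3) = 0.020 + 0.057 + 0.053 + 0.019 = 0.149.
P(Die2=1) = 0.010 + 0.103 + 0.020 + 0.081 = 0.214.
Product: 0.149 × 0.214 = 0.03189.

0.03189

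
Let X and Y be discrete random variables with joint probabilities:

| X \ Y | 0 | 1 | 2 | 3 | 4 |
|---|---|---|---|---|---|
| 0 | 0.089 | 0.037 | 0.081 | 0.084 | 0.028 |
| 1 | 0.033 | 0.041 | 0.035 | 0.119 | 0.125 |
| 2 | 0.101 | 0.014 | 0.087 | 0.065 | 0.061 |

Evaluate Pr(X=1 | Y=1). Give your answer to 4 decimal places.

P(Y=1) = 0.037 + 0.041 + 0.014 = 0.092.
P(X=1 | Y=1) = 0.041/0.092 = 0.4457.

0.4457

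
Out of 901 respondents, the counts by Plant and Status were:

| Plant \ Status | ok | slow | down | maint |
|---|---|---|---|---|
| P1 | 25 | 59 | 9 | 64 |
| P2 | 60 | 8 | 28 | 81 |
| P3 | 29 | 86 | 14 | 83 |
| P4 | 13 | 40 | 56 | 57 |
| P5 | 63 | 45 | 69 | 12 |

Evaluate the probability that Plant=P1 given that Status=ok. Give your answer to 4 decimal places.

Total with Status=ok: 25 + 60 + 29 + 13 + 63 = 190.
P(Plant=P1 | Status=ok) = 25/190 = 0.1316.

0.1316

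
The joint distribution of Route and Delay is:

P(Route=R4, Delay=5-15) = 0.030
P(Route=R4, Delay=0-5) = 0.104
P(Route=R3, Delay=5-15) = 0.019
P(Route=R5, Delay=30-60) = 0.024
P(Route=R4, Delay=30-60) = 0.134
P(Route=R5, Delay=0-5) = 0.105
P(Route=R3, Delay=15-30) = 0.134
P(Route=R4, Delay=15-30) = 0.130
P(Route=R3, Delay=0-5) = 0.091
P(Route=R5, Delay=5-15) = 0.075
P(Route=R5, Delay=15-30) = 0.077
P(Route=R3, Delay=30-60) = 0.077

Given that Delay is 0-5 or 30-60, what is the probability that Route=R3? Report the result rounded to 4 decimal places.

0.3140

P(Delay=0-5) = 0.091 + 0.104 + 0.105 = 0.300.
P(Delay=30-60) = 0.077 + 0.134 + 0.024 = 0.235.
P(Delay ∈ {0-5, 30-60}) = 0.300 + 0.235 = 0.535; P(Route=R3, Delay ∈ {0-5, 30-60}) = 0.091 + 0.077 = 0.168.
P(Route=R3 | Delay ∈ {0-5, 30-60}) = 0.168/0.535 = 0.3140.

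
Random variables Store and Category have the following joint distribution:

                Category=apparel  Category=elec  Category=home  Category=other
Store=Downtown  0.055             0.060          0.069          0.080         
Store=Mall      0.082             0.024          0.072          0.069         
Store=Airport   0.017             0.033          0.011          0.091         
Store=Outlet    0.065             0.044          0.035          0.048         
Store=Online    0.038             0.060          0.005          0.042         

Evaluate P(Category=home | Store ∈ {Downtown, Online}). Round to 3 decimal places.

0.181

P(Store=Downtown) = 0.055 + 0.060 + 0.069 + 0.080 = 0.264.
P(Store=Online) = 0.038 + 0.060 + 0.005 + 0.042 = 0.145.
P(Store ∈ {Downtown, Online}) = 0.264 + 0.145 = 0.409; P(Category=home, Store ∈ {Downtown, Online}) = 0.069 + 0.005 = 0.074.
P(Category=home | Store ∈ {Downtown, Online}) = 0.074/0.409 = 0.181.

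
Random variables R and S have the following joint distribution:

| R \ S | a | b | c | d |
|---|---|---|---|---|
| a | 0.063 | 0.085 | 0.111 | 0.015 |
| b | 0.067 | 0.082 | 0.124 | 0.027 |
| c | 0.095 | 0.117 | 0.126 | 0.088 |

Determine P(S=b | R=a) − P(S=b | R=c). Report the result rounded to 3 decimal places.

0.036

P(R=a) = 0.063 + 0.085 + 0.111 + 0.015 = 0.274; P(S=b | R=a) = 0.085/0.274 = 0.3102.
P(R=c) = 0.095 + 0.117 + 0.126 + 0.088 = 0.426; P(S=b | R=c) = 0.117/0.426 = 0.2746.
Difference = 0.036.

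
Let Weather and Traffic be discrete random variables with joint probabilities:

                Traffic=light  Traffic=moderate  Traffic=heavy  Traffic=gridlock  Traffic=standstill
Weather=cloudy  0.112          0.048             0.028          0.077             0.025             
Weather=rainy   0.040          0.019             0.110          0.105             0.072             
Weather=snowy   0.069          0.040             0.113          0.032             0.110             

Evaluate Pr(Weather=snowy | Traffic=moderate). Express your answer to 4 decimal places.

0.3738

P(Traffic=moderate) = 0.048 + 0.019 + 0.040 = 0.107.
P(Weather=snowy | Traffic=moderate) = 0.040/0.107 = 0.3738.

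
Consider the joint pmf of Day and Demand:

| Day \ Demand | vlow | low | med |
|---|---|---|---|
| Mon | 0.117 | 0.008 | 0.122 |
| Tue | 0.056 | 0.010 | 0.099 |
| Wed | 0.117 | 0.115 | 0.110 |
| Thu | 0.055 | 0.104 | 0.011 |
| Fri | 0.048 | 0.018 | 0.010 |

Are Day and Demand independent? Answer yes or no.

no

P(Day=Thu) = 0.170 and P(Demand=low) = 0.255, so their product is 0.04335, but P(Day=Thu, Demand=low) = 0.104. Since these differ, Day and Demand are not independent.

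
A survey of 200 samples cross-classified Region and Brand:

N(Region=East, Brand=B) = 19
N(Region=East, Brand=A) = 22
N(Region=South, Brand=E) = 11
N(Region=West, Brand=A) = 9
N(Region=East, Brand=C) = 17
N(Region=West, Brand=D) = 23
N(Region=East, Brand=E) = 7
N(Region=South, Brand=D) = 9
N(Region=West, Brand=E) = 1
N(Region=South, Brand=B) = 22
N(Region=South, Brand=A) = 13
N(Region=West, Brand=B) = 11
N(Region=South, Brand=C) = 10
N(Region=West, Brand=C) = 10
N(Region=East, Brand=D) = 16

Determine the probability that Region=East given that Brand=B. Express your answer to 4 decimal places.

Total with Brand=B: 22 + 19 + 11 = 52.
P(Region=East | Brand=B) = 19/52 = 0.3654.

0.3654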